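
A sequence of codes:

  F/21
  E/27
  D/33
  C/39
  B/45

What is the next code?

For the letter, letters move back 1 place in the alphabet: F, E, D, C, B → A.
Second component: +6 each step, so 21, 27, 33, 39, 45 → 51.
Combining the parts gives A/51.

A/51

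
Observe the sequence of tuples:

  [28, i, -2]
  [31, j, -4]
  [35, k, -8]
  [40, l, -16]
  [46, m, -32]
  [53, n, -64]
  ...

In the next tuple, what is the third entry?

-128

Third entry: -2, -4, -8, -16, -32, -64 → -128 (×2 each step).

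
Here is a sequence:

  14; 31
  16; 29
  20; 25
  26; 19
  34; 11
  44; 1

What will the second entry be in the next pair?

First entry: differences are 2, 4, 6, … (increasing by 2 each time); 14, 16, 20, 26, 34, 44 → 56.
Second entry: together with the first entry always sums to 45, so 31, 29, 25, 19, 11, 1 → -11.

-11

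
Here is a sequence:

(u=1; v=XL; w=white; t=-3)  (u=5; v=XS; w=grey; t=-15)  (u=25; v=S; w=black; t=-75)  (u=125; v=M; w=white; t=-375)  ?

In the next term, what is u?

625

U: 1, 5, 25, 125 → 625 (×5 each step).
V: runs through clothing sizes XS→XL, so XL, XS, S, M → L.
For the w, repeats white → grey → black: white, grey, black, white → grey.
T: -3, -15, -75, -375 → -1875 (×5 each step).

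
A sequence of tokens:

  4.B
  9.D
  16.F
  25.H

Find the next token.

First component: perfect squares: 2², 3², 4², …, so 4, 9, 16, 25 → 36.
Letter goes B, D, F, H → J (letters move forward 2 places in the alphabet).
So the next token is 36.J.

36.J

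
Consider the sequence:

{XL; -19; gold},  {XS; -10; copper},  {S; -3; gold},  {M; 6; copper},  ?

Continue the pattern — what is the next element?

{L; 13; gold}

Size: runs through clothing sizes XS→XL, so XL, XS, S, M → L.
Second coordinate — alternating steps +9, +7, +9, +7, …: -19, -10, -3, 6 → 13.
Metal goes gold, copper, gold, copper → gold (alternates gold ↔ copper).
So the next element is {L; 13; gold}.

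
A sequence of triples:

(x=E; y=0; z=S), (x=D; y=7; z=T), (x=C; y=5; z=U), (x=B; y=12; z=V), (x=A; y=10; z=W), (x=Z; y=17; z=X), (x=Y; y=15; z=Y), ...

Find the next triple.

X goes E, D, C, B, A, Z, Y → X (letters move back 1 place in the alphabet, wrapping A→Z).
Y: alternating steps +7, −2, +7, −2, …, so 0, 7, 5, 12, 10, 17, 15 → 22.
Z goes S, T, U, V, W, X, Y → Z (letters move forward 1 place in the alphabet).
So the next triple is (x=X; y=22; z=Z).

(x=X; y=22; z=Z)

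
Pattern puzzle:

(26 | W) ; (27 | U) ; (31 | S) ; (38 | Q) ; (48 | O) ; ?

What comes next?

(61 | M)

First coordinate: differences are 1, 4, 7, … (increasing by 3 each time); 26, 27, 31, 38, 48 → 61.
Letter — letters move back 2 places in the alphabet: W, U, S, Q, O → M.
Combining the parts gives (61 | M).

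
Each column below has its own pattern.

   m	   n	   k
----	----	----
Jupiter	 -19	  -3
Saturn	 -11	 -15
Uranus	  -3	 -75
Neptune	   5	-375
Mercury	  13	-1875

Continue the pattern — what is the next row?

Venus  21  -9375

For the column m, runs through the planets Mercury→Neptune: Jupiter, Saturn, Uranus, Neptune, Mercury → Venus.
Column n — +8 each step: -19, -11, -3, 5, 13 → 21.
Column k — ×5 each step: -3, -15, -75, -375, -1875 → -9375.
Combining the parts gives Venus  21  -9375.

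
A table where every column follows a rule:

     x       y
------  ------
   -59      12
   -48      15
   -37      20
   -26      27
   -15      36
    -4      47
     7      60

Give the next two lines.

18  75; 29  92

Column x: +11 each step; -59, -48, -37, -26, -15, -4, 7 → 18 → 29.
Column y: differences are 3, 5, 7, … (increasing by 2 each time); 12, 15, 20, 27, 36, 47, 60 → 75 → 92.
So the next two lines are 18  75 and 29  92.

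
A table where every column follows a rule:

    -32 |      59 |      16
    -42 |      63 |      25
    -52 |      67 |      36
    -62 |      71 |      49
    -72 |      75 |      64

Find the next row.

-82  79  81

First component: −10 each step; -32, -42, -52, -62, -72 → -82.
Second component: 59, 63, 67, 71, 75 → 79 (+4 each step).
Third component goes 16, 25, 36, 49, 64 → 81 (perfect squares: 4², 5², 6², …).
Combining the parts gives -82  79  81.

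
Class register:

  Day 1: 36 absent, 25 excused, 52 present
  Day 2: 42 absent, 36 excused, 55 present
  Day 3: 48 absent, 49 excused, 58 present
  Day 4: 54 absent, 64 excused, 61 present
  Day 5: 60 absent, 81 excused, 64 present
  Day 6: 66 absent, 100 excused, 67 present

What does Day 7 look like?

Absent: +6 each step, so 36, 42, 48, 54, 60, 66 → 72.
Excused goes 25, 36, 49, 64, 81, 100 → 121 (perfect squares: 5², 6², 7², …).
For the present, +3 each step: 52, 55, 58, 61, 64, 67 → 70.
So the next line is 72 absent, 121 excused, 70 present.

72 absent, 121 excused, 70 present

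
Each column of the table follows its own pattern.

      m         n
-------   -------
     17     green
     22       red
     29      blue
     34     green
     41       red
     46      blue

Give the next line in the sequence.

53  green

Column m: alternating steps +5, +7, +5, +7, …, so 17, 22, 29, 34, 41, 46 → 53.
Column n goes green, red, blue, green, red, blue → green (repeats green → red → blue).
Putting it together: 53  green.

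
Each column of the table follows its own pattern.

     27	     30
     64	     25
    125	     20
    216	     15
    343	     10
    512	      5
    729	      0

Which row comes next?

1000  -5

First component goes 27, 64, 125, 216, 343, 512, 729 → 1000 (perfect cubes: 3³, 4³, 5³, …).
For the second component, −5 each step: 30, 25, 20, 15, 10, 5, 0 → -5.
So the next row is 1000  -5.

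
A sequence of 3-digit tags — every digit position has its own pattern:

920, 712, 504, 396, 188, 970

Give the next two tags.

First digit: −2 each step, mod 10, so 9, 7, 5, 3, 1, 9 → 7 → 5.
For the second digit, −1 each step, mod 10: 2, 1, 0, 9, 8, 7 → 6 → 5.
Third digit: +2 each step, mod 10, so 0, 2, 4, 6, 8, 0 → 2 → 4.
Putting the parts together: 762 and then 554.

762, 554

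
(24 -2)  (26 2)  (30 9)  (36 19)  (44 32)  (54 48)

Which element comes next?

(66 67)

For the first component, differences are 2, 4, 6, … (increasing by 2 each time): 24, 26, 30, 36, 44, 54 → 66.
Second component: differences are 4, 7, 10, … (increasing by 3 each time); -2, 2, 9, 19, 32, 48 → 67.
So the next element is (66 67).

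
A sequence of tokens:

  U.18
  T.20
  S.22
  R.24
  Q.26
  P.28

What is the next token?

For the letter, letters move back 1 place in the alphabet: U, T, S, R, Q, P → O.
For the second component, +2 each step: 18, 20, 22, 24, 26, 28 → 30.
Putting it together: O.30.

O.30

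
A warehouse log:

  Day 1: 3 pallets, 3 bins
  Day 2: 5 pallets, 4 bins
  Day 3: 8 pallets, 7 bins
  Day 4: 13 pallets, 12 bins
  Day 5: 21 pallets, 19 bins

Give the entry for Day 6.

For the pallets, each term is the sum of the two before it: 3, 5, 8, 13, 21 → 34.
Bins goes 3, 4, 7, 12, 19 → 28 (differences are 1, 3, 5, … (increasing by 2 each time)).
Combining the parts gives 34 pallets, 28 bins.

34 pallets, 28 bins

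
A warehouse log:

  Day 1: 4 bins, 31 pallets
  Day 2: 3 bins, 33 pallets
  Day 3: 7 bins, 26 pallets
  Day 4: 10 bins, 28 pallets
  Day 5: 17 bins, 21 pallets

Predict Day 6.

For the bins, each term is the sum of the two before it: 4, 3, 7, 10, 17 → 27.
Pallets: alternating steps +2, −7, +2, −7, …; 31, 33, 26, 28, 21 → 23.
Combining the parts gives 27 bins, 23 pallets.

27 bins, 23 pallets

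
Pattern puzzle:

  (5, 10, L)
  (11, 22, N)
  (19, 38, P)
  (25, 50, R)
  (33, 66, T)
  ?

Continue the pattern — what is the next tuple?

(39, 78, V)

For the first slot, alternating steps +6, +8, +6, +8, …: 5, 11, 19, 25, 33 → 39.
Second slot: always 2 × the first slot; 10, 22, 38, 50, 66 → 78.
Letter — letters move forward 2 places in the alphabet: L, N, P, R, T → V.
Putting it together: (39, 78, V).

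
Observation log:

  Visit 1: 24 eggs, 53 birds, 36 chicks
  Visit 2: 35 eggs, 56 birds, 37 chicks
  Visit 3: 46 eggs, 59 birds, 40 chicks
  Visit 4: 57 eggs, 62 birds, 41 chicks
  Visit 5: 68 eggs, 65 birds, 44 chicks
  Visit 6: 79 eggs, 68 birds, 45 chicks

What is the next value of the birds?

71

Birds: 53, 56, 59, 62, 65, 68 → 71 (+3 each step).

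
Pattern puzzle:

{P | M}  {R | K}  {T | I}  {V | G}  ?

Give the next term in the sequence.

First letter — letters move forward 2 places in the alphabet: P, R, T, V → X.
Second letter: letters move back 2 places in the alphabet; M, K, I, G → E.
Putting it together: {X | E}.

{X | E}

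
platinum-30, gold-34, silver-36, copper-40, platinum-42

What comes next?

Metal: repeats platinum → gold → silver → copper, so platinum, gold, silver, copper, platinum → gold.
Second component: 30, 34, 36, 40, 42 → 46 (alternating steps +4, +2, +4, +2, …).
Combining the parts gives gold-46.

gold-46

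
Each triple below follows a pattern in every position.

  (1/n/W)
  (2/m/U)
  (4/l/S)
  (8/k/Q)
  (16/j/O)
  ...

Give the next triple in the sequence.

(32/i/M)

First coordinate goes 1, 2, 4, 8, 16 → 32 (×2 each step).
First letter — letters move back 1 place in the alphabet: n, m, l, k, j → i.
Second letter: letters move back 2 places in the alphabet; W, U, S, Q, O → M.
Putting it together: (32/i/M).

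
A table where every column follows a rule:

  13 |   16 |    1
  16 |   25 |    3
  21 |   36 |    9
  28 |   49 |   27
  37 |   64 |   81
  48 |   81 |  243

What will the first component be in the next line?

61

For the first component, differences are 3, 5, 7, … (increasing by 2 each time): 13, 16, 21, 28, 37, 48 → 61.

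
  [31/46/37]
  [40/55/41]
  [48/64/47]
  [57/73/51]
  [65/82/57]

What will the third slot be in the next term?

First slot goes 31, 40, 48, 57, 65 → 74 (alternating steps +9, +8, +9, +8, …).
For the second slot, +9 each step: 46, 55, 64, 73, 82 → 91.
Third slot — alternating steps +4, +6, +4, +6, …: 37, 41, 47, 51, 57 → 61.

61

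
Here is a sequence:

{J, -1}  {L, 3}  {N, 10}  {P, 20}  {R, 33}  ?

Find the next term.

Letter goes J, L, N, P, R → T (letters move forward 2 places in the alphabet).
For the second component, differences are 4, 7, 10, … (increasing by 3 each time): -1, 3, 10, 20, 33 → 49.
So the next term is {T, 49}.

{T, 49}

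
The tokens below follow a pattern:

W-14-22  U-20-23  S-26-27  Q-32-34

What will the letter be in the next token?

O

Letter: letters move back 2 places in the alphabet, so W, U, S, Q → O.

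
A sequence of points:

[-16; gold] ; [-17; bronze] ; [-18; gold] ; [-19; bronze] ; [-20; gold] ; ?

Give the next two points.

First entry: −1 each step; -16, -17, -18, -19, -20 → -21 → -22.
Rank goes gold, bronze, gold, bronze, gold → bronze → gold (alternates gold ↔ bronze).
So the next two points are [-21; bronze] and [-22; gold].

[-21; bronze], [-22; gold]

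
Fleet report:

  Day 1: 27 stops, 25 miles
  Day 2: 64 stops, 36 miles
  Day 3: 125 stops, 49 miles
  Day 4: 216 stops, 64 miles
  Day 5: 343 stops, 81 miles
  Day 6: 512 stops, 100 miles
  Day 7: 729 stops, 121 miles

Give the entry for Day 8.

Stops goes 27, 64, 125, 216, 343, 512, 729 → 1000 (perfect cubes: 3³, 4³, 5³, …).
Miles goes 25, 36, 49, 64, 81, 100, 121 → 144 (perfect squares: 5², 6², 7², …).
Putting it together: 1000 stops, 144 miles.

1000 stops, 144 miles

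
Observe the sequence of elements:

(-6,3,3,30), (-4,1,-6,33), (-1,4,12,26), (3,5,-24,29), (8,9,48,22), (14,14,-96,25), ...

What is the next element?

For the first slot, differences are 2, 3, 4, … (increasing by 1 each time): -6, -4, -1, 3, 8, 14 → 21.
Second slot: 3, 1, 4, 5, 9, 14 → 23 (each term is the sum of the two before it).
For the third slot, ×(-2) each step: 3, -6, 12, -24, 48, -96 → 192.
Fourth slot: alternating steps +3, −7, +3, −7, …; 30, 33, 26, 29, 22, 25 → 18.
Combining the parts gives (21,23,192,18).

(21,23,192,18)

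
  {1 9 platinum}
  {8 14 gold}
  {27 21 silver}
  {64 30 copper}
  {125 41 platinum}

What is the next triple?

{216 54 gold}

First part: perfect cubes: 1³, 2³, 3³, …, so 1, 8, 27, 64, 125 → 216.
Second part — differences are 5, 7, 9, … (increasing by 2 each time): 9, 14, 21, 30, 41 → 54.
Metal: repeats platinum → gold → silver → copper, so platinum, gold, silver, copper, platinum → gold.
Putting it together: {216 54 gold}.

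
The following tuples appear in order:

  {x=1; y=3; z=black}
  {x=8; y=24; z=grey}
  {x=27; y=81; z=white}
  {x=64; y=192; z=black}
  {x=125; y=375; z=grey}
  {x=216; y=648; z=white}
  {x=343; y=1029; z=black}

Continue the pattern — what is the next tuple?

{x=512; y=1536; z=grey}

X goes 1, 8, 27, 64, 125, 216, 343 → 512 (perfect cubes: 1³, 2³, 3³, …).
Y: 3, 24, 81, 192, 375, 648, 1029 → 1536 (always 3 × the x).
Z: repeats black → grey → white, so black, grey, white, black, grey, white, black → grey.
So the next tuple is {x=512; y=1536; z=grey}.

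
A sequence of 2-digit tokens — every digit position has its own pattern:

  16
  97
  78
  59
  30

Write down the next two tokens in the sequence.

First digit goes 1, 9, 7, 5, 3 → 1 → 9 (−2 each step, mod 10).
Second digit: 6, 7, 8, 9, 0 → 1 → 2 (+1 each step, mod 10).
So the next two tokens are 11 and 92.

11, 92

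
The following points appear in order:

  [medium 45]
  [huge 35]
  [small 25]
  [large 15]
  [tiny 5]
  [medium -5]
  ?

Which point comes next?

Size goes medium, huge, small, large, tiny, medium → huge (repeats medium → huge → small → large → tiny).
Second slot: 45, 35, 25, 15, 5, -5 → -15 (−10 each step).
So the next point is [huge -15].

[huge -15]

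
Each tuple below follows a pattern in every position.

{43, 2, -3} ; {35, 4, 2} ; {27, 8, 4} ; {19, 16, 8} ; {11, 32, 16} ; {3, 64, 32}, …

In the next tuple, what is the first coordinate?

-5

First coordinate: −8 each step, so 43, 35, 27, 19, 11, 3 → -5.
Second coordinate goes 2, 4, 8, 16, 32, 64 → 128 (×2 each step).
Third coordinate goes -3, 2, 4, 8, 16, 32 → 64 (always the previous value of the second coordinate).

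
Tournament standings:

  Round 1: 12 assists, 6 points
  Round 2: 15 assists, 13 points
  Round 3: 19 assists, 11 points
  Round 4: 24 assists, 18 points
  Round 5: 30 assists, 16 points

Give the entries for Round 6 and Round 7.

Assists goes 12, 15, 19, 24, 30 → 37 → 45 (differences are 3, 4, 5, … (increasing by 1 each time)).
Points — alternating steps +7, −2, +7, −2, …: 6, 13, 11, 18, 16 → 23 → 21.
So the next two rows are 37 assists, 23 points and 45 assists, 21 points.

37 assists, 23 points; 45 assists, 21 points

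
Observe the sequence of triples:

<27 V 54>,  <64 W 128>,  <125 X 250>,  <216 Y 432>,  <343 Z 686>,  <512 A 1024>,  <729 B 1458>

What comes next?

<1000 C 2000>

For the first slot, perfect cubes: 3³, 4³, 5³, …: 27, 64, 125, 216, 343, 512, 729 → 1000.
Letter: letters move forward 1 place in the alphabet, wrapping Z→A, so V, W, X, Y, Z, A, B → C.
Third slot: always 2 × the first slot; 54, 128, 250, 432, 686, 1024, 1458 → 2000.
Putting it together: <1000 C 2000>.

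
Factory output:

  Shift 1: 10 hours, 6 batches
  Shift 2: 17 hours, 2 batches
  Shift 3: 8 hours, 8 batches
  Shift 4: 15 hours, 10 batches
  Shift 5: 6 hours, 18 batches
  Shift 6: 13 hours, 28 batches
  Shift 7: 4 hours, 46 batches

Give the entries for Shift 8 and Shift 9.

11 hours, 74 batches; 2 hours, 120 batches

Hours: 10, 17, 8, 15, 6, 13, 4 → 11 → 2 (alternating steps +7, −9, +7, −9, …).
Batches: each term is the sum of the two before it; 6, 2, 8, 10, 18, 28, 46 → 74 → 120.
Putting the parts together: 11 hours, 74 batches and then 2 hours, 120 batches.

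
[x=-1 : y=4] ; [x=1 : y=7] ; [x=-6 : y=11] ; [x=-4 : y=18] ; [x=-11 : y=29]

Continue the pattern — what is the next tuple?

[x=-9 : y=47]

X goes -1, 1, -6, -4, -11 → -9 (alternating steps +2, −7, +2, −7, …).
Y: each term is the sum of the two before it; 4, 7, 11, 18, 29 → 47.
Putting it together: [x=-9 : y=47].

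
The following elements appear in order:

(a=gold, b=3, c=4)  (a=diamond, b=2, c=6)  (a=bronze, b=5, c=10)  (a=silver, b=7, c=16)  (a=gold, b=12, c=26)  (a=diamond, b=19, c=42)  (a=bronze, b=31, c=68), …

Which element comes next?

(a=silver, b=50, c=110)

A: repeats gold → diamond → bronze → silver; gold, diamond, bronze, silver, gold, diamond, bronze → silver.
B: each term is the sum of the two before it, so 3, 2, 5, 7, 12, 19, 31 → 50.
C goes 4, 6, 10, 16, 26, 42, 68 → 110 (each term is the sum of the two before it).
So the next element is (a=silver, b=50, c=110).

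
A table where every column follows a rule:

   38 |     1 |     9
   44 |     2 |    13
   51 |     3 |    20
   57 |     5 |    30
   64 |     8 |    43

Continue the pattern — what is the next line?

70  13  59

First component goes 38, 44, 51, 57, 64 → 70 (alternating steps +6, +7, +6, +7, …).
Second component — each term is the sum of the two before it: 1, 2, 3, 5, 8 → 13.
Third component: 9, 13, 20, 30, 43 → 59 (differences are 4, 7, 10, … (increasing by 3 each time)).
So the next line is 70  13  59.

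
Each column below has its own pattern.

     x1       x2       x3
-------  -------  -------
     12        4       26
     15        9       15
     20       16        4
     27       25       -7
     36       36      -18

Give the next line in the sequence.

47  49  -29

Column x1: 12, 15, 20, 27, 36 → 47 (differences are 3, 5, 7, … (increasing by 2 each time)).
For the column x2, perfect squares: 2², 3², 4², …: 4, 9, 16, 25, 36 → 49.
Column x3 — −11 each step: 26, 15, 4, -7, -18 → -29.
So the next line is 47  49  -29.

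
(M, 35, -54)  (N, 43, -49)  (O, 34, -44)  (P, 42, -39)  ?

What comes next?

(Q, 33, -34)

For the letter, letters move forward 1 place in the alphabet: M, N, O, P → Q.
Second part: alternating steps +8, −9, +8, −9, …, so 35, 43, 34, 42 → 33.
Third part — +5 each step: -54, -49, -44, -39 → -34.
So the next element is (Q, 33, -34).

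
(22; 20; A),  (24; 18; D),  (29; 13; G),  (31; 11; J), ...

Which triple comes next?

(36; 6; M)

First value — alternating steps +2, +5, +2, +5, …: 22, 24, 29, 31 → 36.
Second value: together with the first value always sums to 42; 20, 18, 13, 11 → 6.
Letter goes A, D, G, J → M (letters move forward 3 places in the alphabet).
Putting it together: (36; 6; M).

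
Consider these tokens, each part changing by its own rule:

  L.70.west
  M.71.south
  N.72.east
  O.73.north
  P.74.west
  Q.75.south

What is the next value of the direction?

east

Letter: letters move forward 1 place in the alphabet; L, M, N, O, P, Q → R.
For the second component, +1 each step: 70, 71, 72, 73, 74, 75 → 76.
Direction: repeats west → south → east → north; west, south, east, north, west, south → east.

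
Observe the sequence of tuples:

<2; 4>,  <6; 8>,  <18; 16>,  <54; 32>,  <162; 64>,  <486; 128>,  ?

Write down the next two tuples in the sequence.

<1458; 256>, <4374; 512>

First value — ×3 each step: 2, 6, 18, 54, 162, 486 → 1458 → 4374.
Second value: ×2 each step; 4, 8, 16, 32, 64, 128 → 256 → 512.
So the next two tuples are <1458; 256> and <4374; 512>.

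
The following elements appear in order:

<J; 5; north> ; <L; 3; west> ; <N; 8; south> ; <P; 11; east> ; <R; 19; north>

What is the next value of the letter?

T

Letter: J, L, N, P, R → T (letters move forward 2 places in the alphabet).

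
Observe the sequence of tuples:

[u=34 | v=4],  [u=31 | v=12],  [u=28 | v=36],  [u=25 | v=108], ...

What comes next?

[u=22 | v=324]

U — −3 each step: 34, 31, 28, 25 → 22.
For the v, ×3 each step: 4, 12, 36, 108 → 324.
So the next tuple is [u=22 | v=324].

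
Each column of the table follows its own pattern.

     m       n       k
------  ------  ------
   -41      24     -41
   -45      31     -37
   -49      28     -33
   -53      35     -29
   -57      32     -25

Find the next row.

Column m: −4 each step; -41, -45, -49, -53, -57 → -61.
Column n goes 24, 31, 28, 35, 32 → 39 (alternating steps +7, −3, +7, −3, …).
Column k: +4 each step, so -41, -37, -33, -29, -25 → -21.
Putting it together: -61  39  -21.

-61  39  -21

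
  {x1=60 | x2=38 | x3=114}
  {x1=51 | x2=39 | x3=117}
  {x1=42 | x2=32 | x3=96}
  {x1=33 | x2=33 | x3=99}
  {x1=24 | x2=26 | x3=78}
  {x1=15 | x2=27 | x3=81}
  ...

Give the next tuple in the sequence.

For the x1, −9 each step: 60, 51, 42, 33, 24, 15 → 6.
X2 goes 38, 39, 32, 33, 26, 27 → 20 (alternating steps +1, −7, +1, −7, …).
X3 — always 3 × the x2: 114, 117, 96, 99, 78, 81 → 60.
So the next tuple is {x1=6 | x2=20 | x3=60}.

{x1=6 | x2=20 | x3=60}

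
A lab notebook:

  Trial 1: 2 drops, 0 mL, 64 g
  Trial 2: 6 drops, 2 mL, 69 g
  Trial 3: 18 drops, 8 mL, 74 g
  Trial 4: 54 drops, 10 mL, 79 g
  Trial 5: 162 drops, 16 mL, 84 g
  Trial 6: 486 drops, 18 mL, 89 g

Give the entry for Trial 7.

1458 drops, 24 mL, 94 g

Drops: 2, 6, 18, 54, 162, 486 → 1458 (×3 each step).
ML: alternating steps +2, +6, +2, +6, …; 0, 2, 8, 10, 16, 18 → 24.
G: +5 each step; 64, 69, 74, 79, 84, 89 → 94.
Putting it together: 1458 drops, 24 mL, 94 g.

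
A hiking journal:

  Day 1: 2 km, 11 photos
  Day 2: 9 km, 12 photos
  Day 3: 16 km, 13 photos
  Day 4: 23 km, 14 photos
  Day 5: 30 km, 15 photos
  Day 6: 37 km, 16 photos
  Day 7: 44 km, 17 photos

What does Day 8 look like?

For the km, +7 each step: 2, 9, 16, 23, 30, 37, 44 → 51.
Photos: +1 each step; 11, 12, 13, 14, 15, 16, 17 → 18.
So the next record is 51 km, 18 photos.

51 km, 18 photos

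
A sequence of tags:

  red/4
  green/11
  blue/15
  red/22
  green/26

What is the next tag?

blue/33

Colour: repeats red → green → blue, so red, green, blue, red, green → blue.
Second component goes 4, 11, 15, 22, 26 → 33 (alternating steps +7, +4, +7, +4, …).
Putting it together: blue/33.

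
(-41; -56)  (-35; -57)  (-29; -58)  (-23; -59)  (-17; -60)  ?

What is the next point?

First value: +6 each step, so -41, -35, -29, -23, -17 → -11.
Second value goes -56, -57, -58, -59, -60 → -61 (−1 each step).
Combining the parts gives (-11; -61).

(-11; -61)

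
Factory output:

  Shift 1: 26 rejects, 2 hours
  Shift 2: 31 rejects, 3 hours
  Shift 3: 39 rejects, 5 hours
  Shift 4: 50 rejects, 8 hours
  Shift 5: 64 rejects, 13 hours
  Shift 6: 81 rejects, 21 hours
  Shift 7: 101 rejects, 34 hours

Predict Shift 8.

Rejects: 26, 31, 39, 50, 64, 81, 101 → 124 (differences are 5, 8, 11, … (increasing by 3 each time)).
For the hours, each term is the sum of the two before it: 2, 3, 5, 8, 13, 21, 34 → 55.
Putting it together: 124 rejects, 55 hours.

124 rejects, 55 hours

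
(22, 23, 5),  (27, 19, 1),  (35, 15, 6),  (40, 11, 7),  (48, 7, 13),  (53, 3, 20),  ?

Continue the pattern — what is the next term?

(61, -1, 33)

First component — alternating steps +5, +8, +5, +8, …: 22, 27, 35, 40, 48, 53 → 61.
Second component — −4 each step: 23, 19, 15, 11, 7, 3 → -1.
Third component goes 5, 1, 6, 7, 13, 20 → 33 (each term is the sum of the two before it).
Combining the parts gives (61, -1, 33).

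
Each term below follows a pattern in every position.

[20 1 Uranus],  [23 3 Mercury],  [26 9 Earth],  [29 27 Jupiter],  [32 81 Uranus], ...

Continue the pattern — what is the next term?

First coordinate: +3 each step; 20, 23, 26, 29, 32 → 35.
Second coordinate — ×3 each step: 1, 3, 9, 27, 81 → 243.
Planet: repeats Uranus → Mercury → Earth → Jupiter; Uranus, Mercury, Earth, Jupiter, Uranus → Mercury.
Combining the parts gives [35 243 Mercury].

[35 243 Mercury]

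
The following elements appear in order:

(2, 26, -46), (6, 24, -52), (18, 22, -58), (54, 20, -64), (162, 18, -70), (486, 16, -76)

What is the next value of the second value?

14

For the second value, −2 each step: 26, 24, 22, 20, 18, 16 → 14.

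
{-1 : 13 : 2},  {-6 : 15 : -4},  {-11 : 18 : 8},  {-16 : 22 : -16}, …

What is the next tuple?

{-21 : 27 : 32}

First value: -1, -6, -11, -16 → -21 (−5 each step).
Second value goes 13, 15, 18, 22 → 27 (differences are 2, 3, 4, … (increasing by 1 each time)).
Third value: ×(-2) each step, so 2, -4, 8, -16 → 32.
Putting it together: {-21 : 27 : 32}.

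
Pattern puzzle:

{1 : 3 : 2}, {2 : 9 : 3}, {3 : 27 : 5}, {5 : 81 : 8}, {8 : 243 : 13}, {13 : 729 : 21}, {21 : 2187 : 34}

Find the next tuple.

For the first entry, each term is the sum of the two before it: 1, 2, 3, 5, 8, 13, 21 → 34.
Second entry — ×3 each step: 3, 9, 27, 81, 243, 729, 2187 → 6561.
Third entry: 2, 3, 5, 8, 13, 21, 34 → 55 (each term is the sum of the two before it).
So the next tuple is {34 : 6561 : 55}.

{34 : 6561 : 55}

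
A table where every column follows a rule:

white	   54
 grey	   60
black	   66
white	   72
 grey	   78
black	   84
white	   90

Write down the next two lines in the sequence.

Shade goes white, grey, black, white, grey, black, white → grey → black (repeats white → grey → black).
Second component: 54, 60, 66, 72, 78, 84, 90 → 96 → 102 (+6 each step).
So the next two lines are grey  96 and black  102.

grey  96; black  102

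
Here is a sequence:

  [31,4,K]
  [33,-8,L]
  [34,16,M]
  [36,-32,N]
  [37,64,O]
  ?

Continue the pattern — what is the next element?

[39,-128,P]

First value — alternating steps +2, +1, +2, +1, …: 31, 33, 34, 36, 37 → 39.
Second value: ×(-2) each step; 4, -8, 16, -32, 64 → -128.
Letter goes K, L, M, N, O → P (letters move forward 1 place in the alphabet).
Putting it together: [39,-128,P].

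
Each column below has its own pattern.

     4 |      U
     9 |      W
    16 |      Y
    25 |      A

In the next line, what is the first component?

36

First component — perfect squares: 2², 3², 4², …: 4, 9, 16, 25 → 36.
Letter — letters move forward 2 places in the alphabet, wrapping Z→A: U, W, Y, A → C.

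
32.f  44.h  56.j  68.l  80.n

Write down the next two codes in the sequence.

First component: +12 each step, so 32, 44, 56, 68, 80 → 92 → 104.
Letter goes f, h, j, l, n → p → r (letters move forward 2 places in the alphabet).
So the next two codes are 92.p and 104.r.

92.p, 104.r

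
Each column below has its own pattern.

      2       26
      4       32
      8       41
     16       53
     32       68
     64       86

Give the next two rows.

128  107; 256  131

First component — ×2 each step: 2, 4, 8, 16, 32, 64 → 128 → 256.
Second component: differences are 6, 9, 12, … (increasing by 3 each time); 26, 32, 41, 53, 68, 86 → 107 → 131.
So the next two rows are 128  107 and 256  131.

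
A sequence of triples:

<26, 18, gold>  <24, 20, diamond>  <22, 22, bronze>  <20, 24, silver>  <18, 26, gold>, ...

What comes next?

<16, 28, diamond>

For the first part, −2 each step: 26, 24, 22, 20, 18 → 16.
Second part: together with the first part always sums to 44; 18, 20, 22, 24, 26 → 28.
Rank goes gold, diamond, bronze, silver, gold → diamond (repeats gold → diamond → bronze → silver).
Combining the parts gives <16, 28, diamond>.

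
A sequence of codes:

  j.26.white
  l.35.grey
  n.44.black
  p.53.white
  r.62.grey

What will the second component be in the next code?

71

Second component: +9 each step, so 26, 35, 44, 53, 62 → 71.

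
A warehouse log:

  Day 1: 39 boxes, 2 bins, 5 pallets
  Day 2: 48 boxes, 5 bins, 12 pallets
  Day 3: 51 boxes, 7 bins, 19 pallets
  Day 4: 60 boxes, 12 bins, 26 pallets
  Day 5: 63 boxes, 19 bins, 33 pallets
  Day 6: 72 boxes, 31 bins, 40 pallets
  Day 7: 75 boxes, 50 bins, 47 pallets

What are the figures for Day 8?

84 boxes, 81 bins, 54 pallets

Boxes — alternating steps +9, +3, +9, +3, …: 39, 48, 51, 60, 63, 72, 75 → 84.
Bins: 2, 5, 7, 12, 19, 31, 50 → 81 (each term is the sum of the two before it).
Pallets: +7 each step, so 5, 12, 19, 26, 33, 40, 47 → 54.
So the next row is 84 boxes, 81 bins, 54 pallets.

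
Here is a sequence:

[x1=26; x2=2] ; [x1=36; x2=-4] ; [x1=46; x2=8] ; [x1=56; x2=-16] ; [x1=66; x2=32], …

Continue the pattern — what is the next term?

[x1=76; x2=-64]

X1 — +10 each step: 26, 36, 46, 56, 66 → 76.
X2 — ×(-2) each step: 2, -4, 8, -16, 32 → -64.
Combining the parts gives [x1=76; x2=-64].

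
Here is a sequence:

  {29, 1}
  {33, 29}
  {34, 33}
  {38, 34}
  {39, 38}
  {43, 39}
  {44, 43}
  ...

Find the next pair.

{48, 44}

First value — alternating steps +4, +1, +4, +1, …: 29, 33, 34, 38, 39, 43, 44 → 48.
Second value: always the previous value of the first value, so 1, 29, 33, 34, 38, 39, 43 → 44.
Combining the parts gives {48, 44}.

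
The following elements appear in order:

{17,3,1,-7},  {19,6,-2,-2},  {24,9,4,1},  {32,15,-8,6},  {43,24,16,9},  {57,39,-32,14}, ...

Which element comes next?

{74,63,64,17}

First value: differences are 2, 5, 8, … (increasing by 3 each time), so 17, 19, 24, 32, 43, 57 → 74.
Second value goes 3, 6, 9, 15, 24, 39 → 63 (each term is the sum of the two before it).
Third value: 1, -2, 4, -8, 16, -32 → 64 (×(-2) each step).
Fourth value goes -7, -2, 1, 6, 9, 14 → 17 (alternating steps +5, +3, +5, +3, …).
Putting it together: {74,63,64,17}.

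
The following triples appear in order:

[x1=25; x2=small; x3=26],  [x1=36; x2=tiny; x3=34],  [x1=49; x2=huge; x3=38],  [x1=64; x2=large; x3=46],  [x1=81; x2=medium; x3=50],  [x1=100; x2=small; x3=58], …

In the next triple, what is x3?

X3: 26, 34, 38, 46, 50, 58 → 62 (alternating steps +8, +4, +8, +4, …).

62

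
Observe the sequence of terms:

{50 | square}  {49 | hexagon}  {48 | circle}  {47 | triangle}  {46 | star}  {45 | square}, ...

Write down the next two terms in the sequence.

First value — −1 each step: 50, 49, 48, 47, 46, 45 → 44 → 43.
Shape: repeats square → hexagon → circle → triangle → star, so square, hexagon, circle, triangle, star, square → hexagon → circle.
Putting the parts together: {44 | hexagon} and then {43 | circle}.

{44 | hexagon}, {43 | circle}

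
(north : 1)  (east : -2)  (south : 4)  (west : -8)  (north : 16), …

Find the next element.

(east : -32)

For the direction, repeats north → east → south → west: north, east, south, west, north → east.
Second part goes 1, -2, 4, -8, 16 → -32 (×(-2) each step).
Putting it together: (east : -32).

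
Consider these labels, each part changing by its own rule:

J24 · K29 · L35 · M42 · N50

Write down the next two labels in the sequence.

O59 then P69

Letter: letters move forward 1 place in the alphabet; J, K, L, M, N → O → P.
Second component: 24, 29, 35, 42, 50 → 59 → 69 (differences are 5, 6, 7, … (increasing by 1 each time)).
Putting the parts together: O59 and then P69.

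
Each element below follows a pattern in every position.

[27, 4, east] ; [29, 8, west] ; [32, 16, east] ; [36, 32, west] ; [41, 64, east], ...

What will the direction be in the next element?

west

Direction: alternates east ↔ west, so east, west, east, west, east → west.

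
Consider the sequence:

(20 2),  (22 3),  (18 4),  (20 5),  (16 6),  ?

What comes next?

First component — alternating steps +2, −4, +2, −4, …: 20, 22, 18, 20, 16 → 18.
Second component goes 2, 3, 4, 5, 6 → 7 (+1 each step).
Putting it together: (18 7).

(18 7)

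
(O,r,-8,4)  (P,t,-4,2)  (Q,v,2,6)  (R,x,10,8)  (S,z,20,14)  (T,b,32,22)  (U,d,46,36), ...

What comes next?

First letter goes O, P, Q, R, S, T, U → V (letters move forward 1 place in the alphabet).
Second letter: letters move forward 2 places in the alphabet, wrapping Z→A; r, t, v, x, z, b, d → f.
Third entry: -8, -4, 2, 10, 20, 32, 46 → 62 (differences are 4, 6, 8, … (increasing by 2 each time)).
Fourth entry goes 4, 2, 6, 8, 14, 22, 36 → 58 (each term is the sum of the two before it).
Putting it together: (V,f,62,58).

(V,f,62,58)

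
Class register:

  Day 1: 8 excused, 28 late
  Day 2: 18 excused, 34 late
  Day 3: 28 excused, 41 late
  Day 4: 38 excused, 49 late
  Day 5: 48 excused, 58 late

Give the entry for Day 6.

Excused: +10 each step; 8, 18, 28, 38, 48 → 58.
Late: differences are 6, 7, 8, … (increasing by 1 each time); 28, 34, 41, 49, 58 → 68.
So the next record is 58 excused, 68 late.

58 excused, 68 late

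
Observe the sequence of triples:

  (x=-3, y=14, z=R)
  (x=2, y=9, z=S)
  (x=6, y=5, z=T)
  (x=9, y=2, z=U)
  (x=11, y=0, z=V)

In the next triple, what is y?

-1

For the x, differences are 5, 4, 3, … (decreasing by 1 each time): -3, 2, 6, 9, 11 → 12.
For the y, together with the x always sums to 11: 14, 9, 5, 2, 0 → -1.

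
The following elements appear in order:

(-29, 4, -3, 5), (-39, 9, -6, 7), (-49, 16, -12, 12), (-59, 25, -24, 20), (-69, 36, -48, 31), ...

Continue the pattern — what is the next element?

(-79, 49, -96, 45)

First slot goes -29, -39, -49, -59, -69 → -79 (−10 each step).
Second slot: 4, 9, 16, 25, 36 → 49 (perfect squares: 2², 3², 4², …).
Third slot goes -3, -6, -12, -24, -48 → -96 (×2 each step).
Fourth slot: differences are 2, 5, 8, … (increasing by 3 each time); 5, 7, 12, 20, 31 → 45.
So the next element is (-79, 49, -96, 45).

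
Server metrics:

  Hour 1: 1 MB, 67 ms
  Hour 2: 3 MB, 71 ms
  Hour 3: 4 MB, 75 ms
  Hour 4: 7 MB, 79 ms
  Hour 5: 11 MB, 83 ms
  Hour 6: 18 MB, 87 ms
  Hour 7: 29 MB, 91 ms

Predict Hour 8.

MB: each term is the sum of the two before it, so 1, 3, 4, 7, 11, 18, 29 → 47.
Ms: 67, 71, 75, 79, 83, 87, 91 → 95 (+4 each step).
Putting it together: 47 MB, 95 ms.

47 MB, 95 ms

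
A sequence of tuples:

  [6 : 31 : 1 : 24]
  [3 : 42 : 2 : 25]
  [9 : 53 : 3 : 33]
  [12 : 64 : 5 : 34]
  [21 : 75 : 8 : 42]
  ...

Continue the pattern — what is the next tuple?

[33 : 86 : 13 : 43]

For the first entry, each term is the sum of the two before it: 6, 3, 9, 12, 21 → 33.
Second entry goes 31, 42, 53, 64, 75 → 86 (+11 each step).
Third entry: each term is the sum of the two before it; 1, 2, 3, 5, 8 → 13.
Fourth entry — alternating steps +1, +8, +1, +8, …: 24, 25, 33, 34, 42 → 43.
Combining the parts gives [33 : 86 : 13 : 43].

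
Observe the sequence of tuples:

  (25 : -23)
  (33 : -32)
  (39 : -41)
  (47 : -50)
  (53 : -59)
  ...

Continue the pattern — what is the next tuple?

(61 : -68)

First entry goes 25, 33, 39, 47, 53 → 61 (alternating steps +8, +6, +8, +6, …).
Second entry: -23, -32, -41, -50, -59 → -68 (−9 each step).
Putting it together: (61 : -68).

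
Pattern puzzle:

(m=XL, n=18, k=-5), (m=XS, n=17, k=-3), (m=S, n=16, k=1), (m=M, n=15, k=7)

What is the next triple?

M: runs through clothing sizes XS→XL, so XL, XS, S, M → L.
N: 18, 17, 16, 15 → 14 (−1 each step).
K — differences are 2, 4, 6, … (increasing by 2 each time): -5, -3, 1, 7 → 15.
Combining the parts gives (m=L, n=14, k=15).

(m=L, n=14, k=15)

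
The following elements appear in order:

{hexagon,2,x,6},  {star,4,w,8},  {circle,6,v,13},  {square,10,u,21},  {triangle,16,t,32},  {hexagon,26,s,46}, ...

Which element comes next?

Shape: hexagon, star, circle, square, triangle, hexagon → star (repeats hexagon → star → circle → square → triangle).
Second part: each term is the sum of the two before it, so 2, 4, 6, 10, 16, 26 → 42.
Letter — letters move back 1 place in the alphabet: x, w, v, u, t, s → r.
Fourth part goes 6, 8, 13, 21, 32, 46 → 63 (differences are 2, 5, 8, … (increasing by 3 each time)).
So the next element is {star,42,r,63}.

{star,42,r,63}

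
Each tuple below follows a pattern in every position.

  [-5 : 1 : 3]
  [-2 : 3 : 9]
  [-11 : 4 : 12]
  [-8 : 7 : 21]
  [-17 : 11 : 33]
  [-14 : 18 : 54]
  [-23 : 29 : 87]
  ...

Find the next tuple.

First entry: alternating steps +3, −9, +3, −9, …; -5, -2, -11, -8, -17, -14, -23 → -20.
Second entry: 1, 3, 4, 7, 11, 18, 29 → 47 (each term is the sum of the two before it).
Third entry: always 3 × the second entry; 3, 9, 12, 21, 33, 54, 87 → 141.
So the next tuple is [-20 : 47 : 141].

[-20 : 47 : 141]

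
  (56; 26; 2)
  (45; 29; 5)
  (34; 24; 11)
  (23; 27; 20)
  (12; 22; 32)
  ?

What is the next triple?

(1; 25; 47)

First component — −11 each step: 56, 45, 34, 23, 12 → 1.
Second component: 26, 29, 24, 27, 22 → 25 (alternating steps +3, −5, +3, −5, …).
Third component goes 2, 5, 11, 20, 32 → 47 (differences are 3, 6, 9, … (increasing by 3 each time)).
Combining the parts gives (1; 25; 47).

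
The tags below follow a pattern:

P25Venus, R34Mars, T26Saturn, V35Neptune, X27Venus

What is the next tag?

For the letter, letters move forward 2 places in the alphabet: P, R, T, V, X → Z.
Second component — alternating steps +9, −8, +9, −8, …: 25, 34, 26, 35, 27 → 36.
Planet — repeats Venus → Mars → Saturn → Neptune: Venus, Mars, Saturn, Neptune, Venus → Mars.
So the next tag is Z36Mars.

Z36Mars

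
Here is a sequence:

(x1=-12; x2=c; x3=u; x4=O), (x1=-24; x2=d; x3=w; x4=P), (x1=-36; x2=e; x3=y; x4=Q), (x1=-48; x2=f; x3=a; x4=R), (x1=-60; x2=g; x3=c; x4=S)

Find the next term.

X1: −12 each step, so -12, -24, -36, -48, -60 → -72.
X2 goes c, d, e, f, g → h (letters move forward 1 place in the alphabet).
X3: u, w, y, a, c → e (letters move forward 2 places in the alphabet, wrapping Z→A).
X4: O, P, Q, R, S → T (letters move forward 1 place in the alphabet).
Combining the parts gives (x1=-72; x2=h; x3=e; x4=T).

(x1=-72; x2=h; x3=e; x4=T)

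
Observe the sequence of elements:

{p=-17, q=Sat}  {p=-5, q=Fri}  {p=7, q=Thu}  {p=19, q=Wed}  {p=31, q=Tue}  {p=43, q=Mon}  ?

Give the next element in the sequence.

{p=55, q=Sun}

P — +12 each step: -17, -5, 7, 19, 31, 43 → 55.
Q — runs backward through the weekdays Mon→Sun: Sat, Fri, Thu, Wed, Tue, Mon → Sun.
So the next element is {p=55, q=Sun}.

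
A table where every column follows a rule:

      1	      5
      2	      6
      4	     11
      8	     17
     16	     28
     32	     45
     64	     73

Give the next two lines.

For the first component, ×2 each step: 1, 2, 4, 8, 16, 32, 64 → 128 → 256.
For the second component, each term is the sum of the two before it: 5, 6, 11, 17, 28, 45, 73 → 118 → 191.
So the next two lines are 128  118 and 256  191.

128  118; 256  191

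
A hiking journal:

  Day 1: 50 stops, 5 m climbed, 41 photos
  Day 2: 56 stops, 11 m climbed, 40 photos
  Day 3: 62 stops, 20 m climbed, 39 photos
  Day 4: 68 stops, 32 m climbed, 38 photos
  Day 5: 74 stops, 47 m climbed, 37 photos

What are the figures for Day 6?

For the stops, +6 each step: 50, 56, 62, 68, 74 → 80.
For the m climbed, differences are 6, 9, 12, … (increasing by 3 each time): 5, 11, 20, 32, 47 → 65.
Photos: 41, 40, 39, 38, 37 → 36 (−1 each step).
Putting it together: 80 stops, 65 m climbed, 36 photos.

80 stops, 65 m climbed, 36 photos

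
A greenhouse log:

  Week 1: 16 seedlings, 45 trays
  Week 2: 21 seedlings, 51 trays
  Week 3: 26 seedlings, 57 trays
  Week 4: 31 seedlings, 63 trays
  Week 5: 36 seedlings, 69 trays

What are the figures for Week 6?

41 seedlings, 75 trays

Seedlings: 16, 21, 26, 31, 36 → 41 (+5 each step).
Trays: +6 each step, so 45, 51, 57, 63, 69 → 75.
So the next record is 41 seedlings, 75 trays.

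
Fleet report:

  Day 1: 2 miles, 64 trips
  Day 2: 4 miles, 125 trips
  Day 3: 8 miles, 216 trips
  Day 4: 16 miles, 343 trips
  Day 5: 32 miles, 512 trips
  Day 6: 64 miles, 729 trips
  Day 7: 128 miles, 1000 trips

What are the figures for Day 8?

Miles: ×2 each step, so 2, 4, 8, 16, 32, 64, 128 → 256.
Trips goes 64, 125, 216, 343, 512, 729, 1000 → 1331 (perfect cubes: 4³, 5³, 6³, …).
Combining the parts gives 256 miles, 1331 trips.

256 miles, 1331 trips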